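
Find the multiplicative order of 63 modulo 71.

70

Since 63 ∈ (Z/71Z)^×, its order divides φ(71) = 71 − 1 = 70 = 2 · 5 · 7.
Divisors of 70: 1, 2, 5, 7, 10, 14, 35, 70.
Test each divisor d:
63^1 ≡ 63 (mod 71)
63^2 ≡ 64 (mod 71)
63^5 ≡ 34 (mod 71)
63^7 ≡ 46 (mod 71)
63^10 ≡ 20 (mod 71)
63^14 ≡ 57 (mod 71)
63^35 ≡ 70 (mod 71)
63^70 ≡ 1 (mod 71) ✓
The smallest such exponent is 70, so the order of 63 is 70.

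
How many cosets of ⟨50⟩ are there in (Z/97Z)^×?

12

ord(50) | φ(97) = 97 − 1 = 96 = 2^5 · 3.
Divisors of 96: 1, 2, 3, 4, 6, 8, 12, 16, 24, 32, 48, 96.
Check 50^d mod 97 for each divisor in increasing order:
50^1 ≡ 50
50^2 ≡ 75
50^3 ≡ 64
50^4 ≡ 96
50^6 ≡ 22
50^8 ≡ 1
Thus |⟨50⟩| = ord(50) = 8.
The index is φ(97) / ord(50) = 96 / 8 = 12.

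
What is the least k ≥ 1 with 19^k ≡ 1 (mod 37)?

36

Since 19 ∈ (Z/37Z)^×, its order divides φ(37) = 37 − 1 = 36 = 2^2 · 3^2.
Divisors of 36: 1, 2, 3, 4, 6, 9, 12, 18, 36.
Compute 19^d (mod 37) for the divisors d until we hit 1:
19^1 ≡ 19
19^2 ≡ 28
19^3 ≡ 14
19^4 ≡ 7
19^6 ≡ 11
19^9 ≡ 6
19^12 ≡ 10
19^18 ≡ 36
19^36 ≡ 1
Hence ord(19) = 36.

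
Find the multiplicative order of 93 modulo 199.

6

Since 93 ∈ (Z/199Z)^×, its order divides φ(199) = 199 − 1 = 198 = 2 · 3^2 · 11.
Divisors of 198: 1, 2, 3, 6, 9, 11, 18, 22, 33, 66, 99, 198.
Evaluate successive powers at the divisors of 198:
93^1 ≡ 93
93^2 ≡ 92
93^3 ≡ 198
93^6 ≡ 1
The smallest such exponent is 6, so the order of 93 is 6.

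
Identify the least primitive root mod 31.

3

φ(31) = 31 − 1 = 30 = 2 · 3 · 5.
Test candidates g = 2, 3, … against the prime factors q ∈ {2, 3, 5} of φ(31): g is a generator iff g^(30/q) ≢ 1 for every such q.
g = 2: 2^15 ≡ 1 — hits 1, so not a primitive root.
g = 3: 3^15 ≡ 30; 3^10 ≡ 25; 3^6 ≡ 16 — none is 1, so 3 is a primitive root.
The smallest primitive root modulo 31 is 3.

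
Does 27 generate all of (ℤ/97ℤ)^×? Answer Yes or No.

No

φ(97) = 97 − 1 = 96 = 2^5 · 3.
An element g generates (Z/97Z)^× iff g^(96/q) ≢ 1 (mod 97) for each prime q ∈ {2, 3}.
27^48 ≡ 1 (mod 97)  [q = 2: ≡ 1 ✗]
27^32 ≡ 1 (mod 97)  [q = 3: ≡ 1 ✗]
27^48 ≡ 1 shows ord(27) | 48, strictly less than φ(97); not a primitive root.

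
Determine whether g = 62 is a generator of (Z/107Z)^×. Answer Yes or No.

φ(107) = 107 − 1 = 106 = 2 · 53.
Test 62^(106/q) mod 107 for each prime factor q of 106:
62^53 ≡ 1 (mod 107)  [q = 2: ≡ 1 ✗]
62^2 ≡ 99 (mod 107)  [q = 53: ≢ 1 ✓]
62^53 ≡ 1 shows ord(62) | 53, strictly less than φ(107); not a primitive root.

No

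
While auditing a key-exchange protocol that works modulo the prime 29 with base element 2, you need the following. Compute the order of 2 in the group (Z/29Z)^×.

The order of 2 must divide φ(29) = 29 − 1 = 28 = 2^2 · 7.
Divisors of 28: 1, 2, 4, 7, 14, 28.
Evaluate successive powers at the divisors of 28:
2^1 ≡ 2
2^2 ≡ 4
2^4 ≡ 16
2^7 ≡ 12
2^14 ≡ 28
2^28 ≡ 1
Therefore the multiplicative order of 2 modulo 29 is 28.

28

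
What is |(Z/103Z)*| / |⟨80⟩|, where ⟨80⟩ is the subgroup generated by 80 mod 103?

By Lagrange's theorem, ord_103(80) divides φ(103) = 103 − 1 = 102 = 2 · 3 · 17.
Divisors of 102: 1, 2, 3, 6, 17, 34, 51, 102.
Check 80^d mod 103 for each divisor in increasing order:
80^1 ≡ 80
80^2 ≡ 14
80^3 ≡ 90
80^6 ≡ 66
80^17 ≡ 102
80^34 ≡ 1
So ord_103(80) = 34, hence |⟨80⟩| = 34.
Index = |(Z/103Z)^×| / |⟨80⟩| = 102 / 34 = 3.

3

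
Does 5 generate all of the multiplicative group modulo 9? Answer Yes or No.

φ(9) = φ(3^2) = 3·(3−1) = 6 = 2 · 3.
An element g generates (Z/9Z)^× iff g^(6/q) ≢ 1 (mod 9) for each prime q ∈ {2, 3}.
5^3 ≡ 8 (mod 9)  [q = 2: ≢ 1 ✓]
5^2 ≡ 7 (mod 9)  [q = 3: ≢ 1 ✓]
All checks pass, so 5 has order 6 and is a primitive root modulo 9.

Yes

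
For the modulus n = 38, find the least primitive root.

3

φ(38) = φ(2)·φ(19) = 1·18 = 18 = 2 · 3^2.
Test candidates g = 2, 3, … against the prime factors q ∈ {2, 3} of φ(38): g is a generator iff g^(18/q) ≢ 1 for every such q.
g = 2: gcd(2, 38) = 2 > 1, not a unit — skip.
g = 3: 3^9 ≡ 37; 3^6 ≡ 7 — none is 1, so 3 is a primitive root.
The smallest primitive root modulo 38 is 3.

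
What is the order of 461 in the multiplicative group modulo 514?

ord(461) | φ(514) = φ(2)·φ(257) = 1·256 = 256 = 2^8.
Divisors of 256: 1, 2, 4, 8, 16, 32, 64, 128, 256.
Compute 461^d (mod 514) for the divisors d until we hit 1:
461^1 ≡ 461
461^2 ≡ 239
461^4 ≡ 67
461^8 ≡ 377
461^16 ≡ 265
461^32 ≡ 321
461^64 ≡ 241
461^128 ≡ 513
461^256 ≡ 1
The smallest such exponent is 256, so the order of 461 is 256.

256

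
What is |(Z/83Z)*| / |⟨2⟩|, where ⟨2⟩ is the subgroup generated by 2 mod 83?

Since 2 ∈ (Z/83Z)^×, its order divides φ(83) = 83 − 1 = 82 = 2 · 41.
Divisors of 82: 1, 2, 41, 82.
Test each divisor d:
2^1 ≡ 2 (mod 83)
2^2 ≡ 4 (mod 83)
2^41 ≡ 82 (mod 83)
2^82 ≡ 1 (mod 83) ✓
Thus |⟨2⟩| = ord(2) = 82.
[(Z/83Z)^× : ⟨2⟩] = 82/82 = 1.

1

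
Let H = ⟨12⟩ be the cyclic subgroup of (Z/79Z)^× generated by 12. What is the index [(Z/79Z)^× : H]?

3

By Lagrange's theorem, ord_79(12) divides φ(79) = 79 − 1 = 78 = 2 · 3 · 13.
Divisors of 78: 1, 2, 3, 6, 13, 26, 39, 78.
Test each divisor d:
12^1 ≡ 12 (mod 79)
12^2 ≡ 65 (mod 79)
12^3 ≡ 69 (mod 79)
12^6 ≡ 21 (mod 79)
12^13 ≡ 78 (mod 79)
12^26 ≡ 1 (mod 79) ✓
The order of 12 is 26, so the subgroup it generates has 26 elements.
Index = |(Z/79Z)^×| / |⟨12⟩| = 78 / 26 = 3.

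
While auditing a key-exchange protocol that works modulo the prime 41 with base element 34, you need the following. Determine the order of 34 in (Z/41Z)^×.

The order of 34 must divide φ(41) = 41 − 1 = 40 = 2^3 · 5.
Divisors of 40: 1, 2, 4, 5, 8, 10, 20, 40.
Evaluate successive powers at the divisors of 40:
34^1 ≡ 34
34^2 ≡ 8
34^4 ≡ 23
34^5 ≡ 3
34^8 ≡ 37
34^10 ≡ 9
34^20 ≡ 40
34^40 ≡ 1
So ord_41(34) = 40.

40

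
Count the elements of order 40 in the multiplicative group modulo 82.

16

φ(82) = φ(2)·φ(41) = 1·40 = 40 = 2^3 · 5.
Since (Z/82Z)^× is cyclic of order 40, the number of elements of order d is φ(d) when d | 40 and 0 otherwise.
40 = 2^3 · 5 divides 40, and φ(40) = 16.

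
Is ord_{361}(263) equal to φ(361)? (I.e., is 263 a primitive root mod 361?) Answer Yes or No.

φ(361) = φ(19^2) = 19·(19−1) = 342 = 2 · 3^2 · 19.
Test 263^(342/q) mod 361 for each prime factor q of 342:
263^171 ≡ 1 (mod 361)  [q = 2: ≡ 1 ✗]
263^114 ≡ 292 (mod 361)  [q = 3: ≢ 1 ✓]
263^18 ≡ 191 (mod 361)  [q = 19: ≢ 1 ✓]
Since 263^171 ≡ 1, the order of 263 divides 171 < 342, so 263 is not a primitive root.

No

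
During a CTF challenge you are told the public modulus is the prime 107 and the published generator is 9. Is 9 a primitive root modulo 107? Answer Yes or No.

φ(107) = 107 − 1 = 106 = 2 · 53.
Test 9^(106/q) mod 107 for each prime factor q of 106:
9^53 ≡ 1 (mod 107)  [q = 2: ≡ 1 ✗]
9^2 ≡ 81 (mod 107)  [q = 53: ≢ 1 ✓]
The check at q = 2 fails, so 9 generates a proper subgroup.

No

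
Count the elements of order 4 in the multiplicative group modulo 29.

φ(29) = 29 − 1 = 28 = 2^2 · 7.
Since (Z/29Z)^× is cyclic of order 28, the number of elements of order d is φ(d) when d | 28 and 0 otherwise.
4 = 2^2 divides 28, and φ(4) = 2.

2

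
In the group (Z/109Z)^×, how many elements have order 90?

0

φ(109) = 109 − 1 = 108 = 2^2 · 3^3.
In a cyclic group of order 108, there are φ(d) elements of order d for each divisor d of 108, and zero for non-divisors.
Since 90 ∤ 108, the count is 0.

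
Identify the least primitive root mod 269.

2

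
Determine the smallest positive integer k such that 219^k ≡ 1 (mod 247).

36

The order of 219 must divide φ(247) = φ(13·19) = (13−1)·(19−1) = 12·18 = 216 = 2^3 · 3^3.
Divisors of 216: 1, 2, 3, 4, 6, 8, 9, 12, 18, 24, 27, 36, 54, 72, 108, 216.
Compute 219^d (mod 247) for the divisors d until we hit 1:
219^1 ≡ 219
219^2 ≡ 43
219^3 ≡ 31
219^4 ≡ 120
219^6 ≡ 220
219^8 ≡ 74
219^9 ≡ 151
219^12 ≡ 235
219^18 ≡ 77
219^24 ≡ 144
219^27 ≡ 18
219^36 ≡ 1
Therefore the multiplicative order of 219 modulo 247 is 36.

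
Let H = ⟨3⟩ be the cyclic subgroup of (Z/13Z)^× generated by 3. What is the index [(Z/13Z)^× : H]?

By Lagrange's theorem, ord_13(3) divides φ(13) = 13 − 1 = 12 = 2^2 · 3.
Divisors of 12: 1, 2, 3, 4, 6, 12.
Evaluate successive powers at the divisors of 12:
3^1 ≡ 3 (mod 13)
3^2 ≡ 9 (mod 13)
3^3 ≡ 1 (mod 13) ✓
So ord_13(3) = 3, hence |⟨3⟩| = 3.
Index = |(Z/13Z)^×| / |⟨3⟩| = 12 / 3 = 4.

4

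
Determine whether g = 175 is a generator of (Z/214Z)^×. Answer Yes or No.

Yes

φ(214) = φ(2)·φ(107) = 1·106 = 106 = 2 · 53.
175 is a primitive root mod 214 iff 175^(φ(214)/q) ≢ 1 for every prime q | φ(214), i.e. q ∈ {2, 53}.
175^53 ≡ 213 (mod 214)  [q = 2: ≢ 1 ✓]
175^2 ≡ 23 (mod 214)  [q = 53: ≢ 1 ✓]
Every test exponent gives a nontrivial residue, hence 175 generates the full group.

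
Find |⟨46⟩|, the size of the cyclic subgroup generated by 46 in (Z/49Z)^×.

21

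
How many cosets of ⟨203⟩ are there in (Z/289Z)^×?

8

ord(203) | φ(289) = φ(17^2) = 17·(17−1) = 272 = 2^4 · 17.
Divisors of 272: 1, 2, 4, 8, 16, 17, 34, 68, 136, 272.
Compute 203^d (mod 289) for the divisors d until we hit 1:
203^1 ≡ 203 (mod 289)
203^2 ≡ 171 (mod 289)
203^4 ≡ 52 (mod 289)
203^8 ≡ 103 (mod 289)
203^16 ≡ 205 (mod 289)
203^17 ≡ 288 (mod 289)
203^34 ≡ 1 (mod 289) ✓
So ord_289(203) = 34, hence |⟨203⟩| = 34.
[(Z/289Z)^× : ⟨203⟩] = 272/34 = 8.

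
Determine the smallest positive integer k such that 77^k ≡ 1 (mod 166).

41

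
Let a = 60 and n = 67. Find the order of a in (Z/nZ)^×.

33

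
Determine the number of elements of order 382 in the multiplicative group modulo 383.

190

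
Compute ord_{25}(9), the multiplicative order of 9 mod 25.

10

The order of 9 must divide φ(25) = φ(5^2) = 5·(5−1) = 20 = 2^2 · 5.
Divisors of 20: 1, 2, 4, 5, 10, 20.
Check 9^d mod 25 for each divisor in increasing order:
9^1 ≡ 9
9^2 ≡ 6
9^4 ≡ 11
9^5 ≡ 24
9^10 ≡ 1
So ord_25(9) = 10.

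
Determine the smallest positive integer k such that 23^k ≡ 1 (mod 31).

The order of 23 must divide φ(31) = 31 − 1 = 30 = 2 · 3 · 5.
Divisors of 30: 1, 2, 3, 5, 6, 10, 15, 30.
Test each divisor d:
23^1 ≡ 23
23^2 ≡ 2
23^3 ≡ 15
23^5 ≡ 30
23^6 ≡ 8
23^10 ≡ 1
Therefore the multiplicative order of 23 modulo 31 is 10.

10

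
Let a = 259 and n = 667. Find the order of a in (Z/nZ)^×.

308

ord(259) | φ(667) = φ(23·29) = (23−1)·(29−1) = 22·28 = 616 = 2^3 · 7 · 11.
Divisors of 616: 1, 2, 4, 7, 8, 11, 14, 22, 28, 44, 56, 77, 88, 154, 308, 616.
Compute 259^d (mod 667) for the divisors d until we hit 1:
259^1 ≡ 259
259^2 ≡ 381
259^4 ≡ 422
259^7 ≡ 394
259^8 ≡ 662
259^11 ≡ 185
259^14 ≡ 492
259^22 ≡ 208
259^28 ≡ 610
259^44 ≡ 576
259^56 ≡ 581
259^77 ≡ 70
259^88 ≡ 277
259^154 ≡ 231
259^308 ≡ 1
The smallest such exponent is 308, so the order of 259 is 308.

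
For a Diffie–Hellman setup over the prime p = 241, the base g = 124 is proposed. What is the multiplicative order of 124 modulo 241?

80

The order of 124 must divide φ(241) = 241 − 1 = 240 = 2^4 · 3 · 5.
Divisors of 240: 1, 2, 3, 4, 5, 6, 8, 10, 12, 15, 16, 20, 24, 30, 40, 48, 60, 80, 120, 240.
Check 124^d mod 241 for each divisor in increasing order:
124^1 ≡ 124 (mod 241)
124^2 ≡ 193 (mod 241)
124^3 ≡ 73 (mod 241)
124^4 ≡ 135 (mod 241)
124^5 ≡ 111 (mod 241)
124^6 ≡ 27 (mod 241)
124^8 ≡ 150 (mod 241)
124^10 ≡ 30 (mod 241)
124^12 ≡ 6 (mod 241)
124^15 ≡ 197 (mod 241)
124^16 ≡ 87 (mod 241)
124^20 ≡ 177 (mod 241)
124^24 ≡ 36 (mod 241)
124^30 ≡ 8 (mod 241)
124^40 ≡ 240 (mod 241)
124^48 ≡ 91 (mod 241)
124^60 ≡ 64 (mod 241)
124^80 ≡ 1 (mod 241) ✓
Therefore the multiplicative order of 124 modulo 241 is 80.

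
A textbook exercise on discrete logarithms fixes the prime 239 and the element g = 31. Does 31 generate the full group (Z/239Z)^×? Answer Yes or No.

No

φ(239) = 239 − 1 = 238 = 2 · 7 · 17.
Test 31^(238/q) mod 239 for each prime factor q of 238:
31^119 ≡ 1 (mod 239)  [q = 2: ≡ 1 ✗]
31^34 ≡ 10 (mod 239)  [q = 7: ≢ 1 ✓]
31^14 ≡ 211 (mod 239)  [q = 17: ≢ 1 ✓]
Since 31^119 ≡ 1, the order of 31 divides 119 < 238, so 31 is not a primitive root.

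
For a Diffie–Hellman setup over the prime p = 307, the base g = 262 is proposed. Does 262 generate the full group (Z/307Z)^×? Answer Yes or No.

φ(307) = 307 − 1 = 306 = 2 · 3^2 · 17.
Test 262^(306/q) mod 307 for each prime factor q of 306:
262^153 ≡ 1 (mod 307)  [q = 2: ≡ 1 ✗]
262^102 ≡ 289 (mod 307)  [q = 3: ≢ 1 ✓]
262^18 ≡ 115 (mod 307)  [q = 17: ≢ 1 ✓]
The check at q = 2 fails, so 262 generates a proper subgroup.

No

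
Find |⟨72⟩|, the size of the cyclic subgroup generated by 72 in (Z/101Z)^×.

100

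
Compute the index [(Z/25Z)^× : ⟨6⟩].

Since 6 ∈ (Z/25Z)^×, its order divides φ(25) = φ(5^2) = 5·(5−1) = 20 = 2^2 · 5.
Divisors of 20: 1, 2, 4, 5, 10, 20.
Compute 6^d (mod 25) for the divisors d until we hit 1:
6^1 ≡ 6 (mod 25)
6^2 ≡ 11 (mod 25)
6^4 ≡ 21 (mod 25)
6^5 ≡ 1 (mod 25) ✓
The order of 6 is 5, so the subgroup it generates has 5 elements.
[(Z/25Z)^× : ⟨6⟩] = 20/5 = 4.

4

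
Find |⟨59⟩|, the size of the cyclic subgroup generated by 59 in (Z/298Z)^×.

148

Since 59 ∈ (Z/298Z)^×, its order divides φ(298) = φ(2)·φ(149) = 1·148 = 148 = 2^2 · 37.
Divisors of 148: 1, 2, 4, 37, 74, 148.
Compute 59^d (mod 298) for the divisors d until we hit 1:
59^1 ≡ 59 (mod 298)
59^2 ≡ 203 (mod 298)
59^4 ≡ 85 (mod 298)
59^37 ≡ 105 (mod 298)
59^74 ≡ 297 (mod 298)
59^148 ≡ 1 (mod 298) ✓
So ord_298(59) = 148.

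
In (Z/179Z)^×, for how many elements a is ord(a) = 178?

88

φ(179) = 179 − 1 = 178 = 2 · 89.
Since (Z/179Z)^× is cyclic of order 178, the number of elements of order d is φ(d) when d | 178 and 0 otherwise.
178 = 2 · 89 divides 178, and φ(178) = 88.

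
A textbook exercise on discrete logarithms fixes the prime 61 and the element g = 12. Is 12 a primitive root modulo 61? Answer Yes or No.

No

φ(61) = 61 − 1 = 60 = 2^2 · 3 · 5.
Test 12^(60/q) mod 61 for each prime factor q of 60:
12^30 ≡ 1 (mod 61)  [q = 2: ≡ 1 ✗]
12^20 ≡ 13 (mod 61)  [q = 3: ≢ 1 ✓]
12^12 ≡ 58 (mod 61)  [q = 5: ≢ 1 ✓]
Since 12^30 ≡ 1, the order of 12 divides 30 < 60, so 12 is not a primitive root.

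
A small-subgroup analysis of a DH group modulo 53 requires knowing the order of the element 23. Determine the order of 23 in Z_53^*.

4

Since 23 ∈ (Z/53Z)^×, its order divides φ(53) = 53 − 1 = 52 = 2^2 · 13.
Divisors of 52: 1, 2, 4, 13, 26, 52.
Evaluate successive powers at the divisors of 52:
23^1 ≡ 23 (mod 53)
23^2 ≡ 52 (mod 53)
23^4 ≡ 1 (mod 53) ✓
Therefore the multiplicative order of 23 modulo 53 is 4.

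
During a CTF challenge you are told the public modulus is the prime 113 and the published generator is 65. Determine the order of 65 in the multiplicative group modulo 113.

Since 65 ∈ (Z/113Z)^×, its order divides φ(113) = 113 − 1 = 112 = 2^4 · 7.
Divisors of 112: 1, 2, 4, 7, 8, 14, 16, 28, 56, 112.
Test each divisor d:
65^1 ≡ 65 (mod 113)
65^2 ≡ 44 (mod 113)
65^4 ≡ 15 (mod 113)
65^7 ≡ 73 (mod 113)
65^8 ≡ 112 (mod 113)
65^14 ≡ 18 (mod 113)
65^16 ≡ 1 (mod 113) ✓
So ord_113(65) = 16.

16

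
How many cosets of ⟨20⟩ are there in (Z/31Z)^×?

Since 20 ∈ (Z/31Z)^×, its order divides φ(31) = 31 − 1 = 30 = 2 · 3 · 5.
Divisors of 30: 1, 2, 3, 5, 6, 10, 15, 30.
Compute 20^d (mod 31) for the divisors d until we hit 1:
20^1 ≡ 20
20^2 ≡ 28
20^3 ≡ 2
20^5 ≡ 25
20^6 ≡ 4
20^10 ≡ 5
20^15 ≡ 1
So ord_31(20) = 15, hence |⟨20⟩| = 15.
The index is φ(31) / ord(20) = 30 / 15 = 2.

2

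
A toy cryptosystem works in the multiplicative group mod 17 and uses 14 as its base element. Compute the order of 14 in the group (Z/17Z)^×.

16

Since 14 ∈ (Z/17Z)^×, its order divides φ(17) = 17 − 1 = 16 = 2^4.
Divisors of 16: 1, 2, 4, 8, 16.
Compute 14^d (mod 17) for the divisors d until we hit 1:
14^1 ≡ 14 (mod 17)
14^2 ≡ 9 (mod 17)
14^4 ≡ 13 (mod 17)
14^8 ≡ 16 (mod 17)
14^16 ≡ 1 (mod 17) ✓
So ord_17(14) = 16.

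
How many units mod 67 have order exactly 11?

10

φ(67) = 67 − 1 = 66 = 2 · 3 · 11.
(Z/67Z)^× is cyclic (|G| = 66); a cyclic group of order m has exactly φ(d) elements of each order d | m, and none otherwise.
11 | 66, and φ(11) = 11 − 1 = 10.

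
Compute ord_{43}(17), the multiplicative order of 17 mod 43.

The order of 17 must divide φ(43) = 43 − 1 = 42 = 2 · 3 · 7.
Divisors of 42: 1, 2, 3, 6, 7, 14, 21, 42.
Evaluate successive powers at the divisors of 42:
17^1 ≡ 17 (mod 43)
17^2 ≡ 31 (mod 43)
17^3 ≡ 11 (mod 43)
17^6 ≡ 35 (mod 43)
17^7 ≡ 36 (mod 43)
17^14 ≡ 6 (mod 43)
17^21 ≡ 1 (mod 43) ✓
Hence ord(17) = 21.

21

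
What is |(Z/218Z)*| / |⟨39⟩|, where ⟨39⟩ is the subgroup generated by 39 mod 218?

ord(39) | φ(218) = φ(2)·φ(109) = 1·108 = 108 = 2^2 · 3^3.
Divisors of 108: 1, 2, 3, 4, 6, 9, 12, 18, 27, 36, 54, 108.
Evaluate successive powers at the divisors of 108:
39^1 ≡ 39 (mod 218)
39^2 ≡ 213 (mod 218)
39^3 ≡ 23 (mod 218)
39^4 ≡ 25 (mod 218)
39^6 ≡ 93 (mod 218)
39^9 ≡ 177 (mod 218)
39^12 ≡ 147 (mod 218)
39^18 ≡ 155 (mod 218)
39^27 ≡ 185 (mod 218)
39^36 ≡ 45 (mod 218)
39^54 ≡ 217 (mod 218)
39^108 ≡ 1 (mod 218) ✓
So ord_218(39) = 108, hence |⟨39⟩| = 108.
[(Z/218Z)^× : ⟨39⟩] = 108/108 = 1.

1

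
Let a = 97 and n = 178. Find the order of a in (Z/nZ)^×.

11

By Lagrange's theorem, ord_178(97) divides φ(178) = φ(2)·φ(89) = 1·88 = 88 = 2^3 · 11.
Divisors of 88: 1, 2, 4, 8, 11, 22, 44, 88.
Test each divisor d:
97^1 ≡ 97 (mod 178)
97^2 ≡ 153 (mod 178)
97^4 ≡ 91 (mod 178)
97^8 ≡ 93 (mod 178)
97^11 ≡ 1 (mod 178) ✓
The smallest such exponent is 11, so the order of 97 is 11.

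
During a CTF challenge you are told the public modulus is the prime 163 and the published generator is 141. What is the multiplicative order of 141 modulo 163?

54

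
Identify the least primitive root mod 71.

7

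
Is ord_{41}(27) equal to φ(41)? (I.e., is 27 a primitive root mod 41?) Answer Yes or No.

φ(41) = 41 − 1 = 40 = 2^3 · 5.
An element g generates (Z/41Z)^× iff g^(40/q) ≢ 1 (mod 41) for each prime q ∈ {2, 5}.
27^20 ≡ 40 (mod 41)  [q = 2: ≢ 1 ✓]
27^8 ≡ 1 (mod 41)  [q = 5: ≡ 1 ✗]
Since 27^8 ≡ 1, the order of 27 divides 8 < 40, so 27 is not a primitive root.

No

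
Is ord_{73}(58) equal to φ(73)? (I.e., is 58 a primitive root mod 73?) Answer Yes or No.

φ(73) = 73 − 1 = 72 = 2^3 · 3^2.
58 is a primitive root mod 73 iff 58^(φ(73)/q) ≢ 1 for every prime q | φ(73), i.e. q ∈ {2, 3}.
58^36 ≡ 72 (mod 73)  [q = 2: ≢ 1 ✓]
58^24 ≡ 8 (mod 73)  [q = 3: ≢ 1 ✓]
None equal 1, so ord_73(58) = 72: 58 is a primitive root.

Yes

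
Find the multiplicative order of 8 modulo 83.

82

Since 8 ∈ (Z/83Z)^×, its order divides φ(83) = 83 − 1 = 82 = 2 · 41.
Divisors of 82: 1, 2, 41, 82.
Compute 8^d (mod 83) for the divisors d until we hit 1:
8^1 ≡ 8 (mod 83)
8^2 ≡ 64 (mod 83)
8^41 ≡ 82 (mod 83)
8^82 ≡ 1 (mod 83) ✓
Hence ord(8) = 82.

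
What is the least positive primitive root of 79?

3

φ(79) = 79 − 1 = 78 = 2 · 3 · 13.
g is a primitive root iff g^(78/q) ≢ 1 (mod 79) for each prime q ∈ {2, 3, 13}.
g = 2: 2^39 ≡ 1 — hits 1, so not a primitive root.
g = 3: 3^39 ≡ 78; 3^26 ≡ 23; 3^6 ≡ 18 — none is 1, so 3 is a primitive root.
Hence the least primitive root of 79 is 3.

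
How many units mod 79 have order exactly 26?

φ(79) = 79 − 1 = 78 = 2 · 3 · 13.
In a cyclic group of order 78, there are φ(d) elements of order d for each divisor d of 78, and zero for non-divisors.
26 = 2 · 13 divides 78, and φ(26) = 12.

12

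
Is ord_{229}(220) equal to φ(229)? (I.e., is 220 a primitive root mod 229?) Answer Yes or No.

φ(229) = 229 − 1 = 228 = 2^2 · 3 · 19.
220 is a primitive root mod 229 iff 220^(φ(229)/q) ≢ 1 for every prime q | φ(229), i.e. q ∈ {2, 3, 19}.
220^114 ≡ 1 (mod 229)  [q = 2: ≡ 1 ✗]
220^76 ≡ 94 (mod 229)  [q = 3: ≢ 1 ✓]
220^12 ≡ 44 (mod 229)  [q = 19: ≢ 1 ✓]
The check at q = 2 fails, so 220 generates a proper subgroup.

No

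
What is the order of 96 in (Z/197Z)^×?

Since 96 ∈ (Z/197Z)^×, its order divides φ(197) = 197 − 1 = 196 = 2^2 · 7^2.
Divisors of 196: 1, 2, 4, 7, 14, 28, 49, 98, 196.
Check 96^d mod 197 for each divisor in increasing order:
96^1 ≡ 96
96^2 ≡ 154
96^4 ≡ 76
96^7 ≡ 93
96^14 ≡ 178
96^28 ≡ 164
96^49 ≡ 196
96^98 ≡ 1
Hence ord(96) = 98.

98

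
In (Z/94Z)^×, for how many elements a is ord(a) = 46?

22

φ(94) = φ(2)·φ(47) = 1·46 = 46 = 2 · 23.
Since (Z/94Z)^× is cyclic of order 46, the number of elements of order d is φ(d) when d | 46 and 0 otherwise.
46 = 2 · 23 divides 46, and φ(46) = 22.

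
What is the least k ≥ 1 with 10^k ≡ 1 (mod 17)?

Since 10 ∈ (Z/17Z)^×, its order divides φ(17) = 17 − 1 = 16 = 2^4.
Divisors of 16: 1, 2, 4, 8, 16.
Check 10^d mod 17 for each divisor in increasing order:
10^1 ≡ 10 (mod 17)
10^2 ≡ 15 (mod 17)
10^4 ≡ 4 (mod 17)
10^8 ≡ 16 (mod 17)
10^16 ≡ 1 (mod 17) ✓
The smallest such exponent is 16, so the order of 10 is 16.

16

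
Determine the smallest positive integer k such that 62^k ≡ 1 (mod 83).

The order of 62 must divide φ(83) = 83 − 1 = 82 = 2 · 41.
Divisors of 82: 1, 2, 41, 82.
Test each divisor d:
62^1 ≡ 62 (mod 83)
62^2 ≡ 26 (mod 83)
62^41 ≡ 82 (mod 83)
62^82 ≡ 1 (mod 83) ✓
Therefore the multiplicative order of 62 modulo 83 is 82.

82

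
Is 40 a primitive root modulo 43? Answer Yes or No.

No

φ(43) = 43 − 1 = 42 = 2 · 3 · 7.
It suffices to check that the order of 40 is not a proper divisor of 42: compute 40^(42/q) for q ∈ {2, 3, 7}.
40^21 ≡ 1 (mod 43)  [q = 2: ≡ 1 ✗]
40^14 ≡ 36 (mod 43)  [q = 3: ≢ 1 ✓]
40^6 ≡ 41 (mod 43)  [q = 7: ≢ 1 ✓]
Since 40^21 ≡ 1, the order of 40 divides 21 < 42, so 40 is not a primitive root.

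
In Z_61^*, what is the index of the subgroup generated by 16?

4

ord(16) | φ(61) = 61 − 1 = 60 = 2^2 · 3 · 5.
Divisors of 60: 1, 2, 3, 4, 5, 6, 10, 12, 15, 20, 30, 60.
Test each divisor d:
16^1 ≡ 16 (mod 61)
16^2 ≡ 12 (mod 61)
16^3 ≡ 9 (mod 61)
16^4 ≡ 22 (mod 61)
16^5 ≡ 47 (mod 61)
16^6 ≡ 20 (mod 61)
16^10 ≡ 13 (mod 61)
16^12 ≡ 34 (mod 61)
16^15 ≡ 1 (mod 61) ✓
Thus |⟨16⟩| = ord(16) = 15.
The index is φ(61) / ord(16) = 60 / 15 = 4.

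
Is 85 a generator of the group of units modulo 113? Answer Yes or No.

No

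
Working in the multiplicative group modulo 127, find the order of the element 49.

63

ord(49) | φ(127) = 127 − 1 = 126 = 2 · 3^2 · 7.
Divisors of 126: 1, 2, 3, 6, 7, 9, 14, 18, 21, 42, 63, 126.
Check 49^d mod 127 for each divisor in increasing order:
49^1 ≡ 49 (mod 127)
49^2 ≡ 115 (mod 127)
49^3 ≡ 47 (mod 127)
49^6 ≡ 50 (mod 127)
49^7 ≡ 37 (mod 127)
49^9 ≡ 64 (mod 127)
49^14 ≡ 99 (mod 127)
49^18 ≡ 32 (mod 127)
49^21 ≡ 107 (mod 127)
49^42 ≡ 19 (mod 127)
49^63 ≡ 1 (mod 127) ✓
The smallest such exponent is 63, so the order of 49 is 63.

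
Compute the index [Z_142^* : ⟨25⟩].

14

The order of 25 must divide φ(142) = φ(2)·φ(71) = 1·70 = 70 = 2 · 5 · 7.
Divisors of 70: 1, 2, 5, 7, 10, 14, 35, 70.
Evaluate successive powers at the divisors of 70:
25^1 ≡ 25 (mod 142)
25^2 ≡ 57 (mod 142)
25^5 ≡ 1 (mod 142) ✓
Thus |⟨25⟩| = ord(25) = 5.
[(Z/142Z)^× : ⟨25⟩] = 70/5 = 14.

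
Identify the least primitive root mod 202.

3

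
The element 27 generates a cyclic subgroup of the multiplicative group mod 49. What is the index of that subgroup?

3

By Lagrange's theorem, ord_49(27) divides φ(49) = φ(7^2) = 7·(7−1) = 42 = 2 · 3 · 7.
Divisors of 42: 1, 2, 3, 6, 7, 14, 21, 42.
Evaluate successive powers at the divisors of 42:
27^1 ≡ 27 (mod 49)
27^2 ≡ 43 (mod 49)
27^3 ≡ 34 (mod 49)
27^6 ≡ 29 (mod 49)
27^7 ≡ 48 (mod 49)
27^14 ≡ 1 (mod 49) ✓
The order of 27 is 14, so the subgroup it generates has 14 elements.
[(Z/49Z)^× : ⟨27⟩] = 42/14 = 3.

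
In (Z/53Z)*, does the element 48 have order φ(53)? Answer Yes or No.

φ(53) = 53 − 1 = 52 = 2^2 · 13.
An element g generates (Z/53Z)^× iff g^(52/q) ≢ 1 (mod 53) for each prime q ∈ {2, 13}.
48^26 ≡ 52 (mod 53)  [q = 2: ≢ 1 ✓]
48^4 ≡ 42 (mod 53)  [q = 13: ≢ 1 ✓]
None equal 1, so ord_53(48) = 52: 48 is a primitive root.

Yes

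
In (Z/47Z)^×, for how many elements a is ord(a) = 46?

φ(47) = 47 − 1 = 46 = 2 · 23.
(Z/47Z)^× is cyclic (|G| = 46); a cyclic group of order m has exactly φ(d) elements of each order d | m, and none otherwise.
46 = 2 · 23 divides 46, and φ(46) = 22.

22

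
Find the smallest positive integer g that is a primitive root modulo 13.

2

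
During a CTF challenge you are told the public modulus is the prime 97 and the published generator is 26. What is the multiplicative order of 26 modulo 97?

96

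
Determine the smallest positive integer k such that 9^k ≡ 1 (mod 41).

4

The order of 9 must divide φ(41) = 41 − 1 = 40 = 2^3 · 5.
Divisors of 40: 1, 2, 4, 5, 8, 10, 20, 40.
Evaluate successive powers at the divisors of 40:
9^1 ≡ 9
9^2 ≡ 40
9^4 ≡ 1
Therefore the multiplicative order of 9 modulo 41 is 4.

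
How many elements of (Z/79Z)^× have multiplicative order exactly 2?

1

φ(79) = 79 − 1 = 78 = 2 · 3 · 13.
In a cyclic group of order 78, there are φ(d) elements of order d for each divisor d of 78, and zero for non-divisors.
2 | 78, and φ(2) = 2 − 1 = 1.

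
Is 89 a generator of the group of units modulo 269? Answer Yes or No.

No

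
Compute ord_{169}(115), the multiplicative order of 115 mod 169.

The order of 115 must divide φ(169) = φ(13^2) = 13·(13−1) = 156 = 2^2 · 3 · 13.
Divisors of 156: 1, 2, 3, 4, 6, 12, 13, 26, 39, 52, 78, 156.
Compute 115^d (mod 169) for the divisors d until we hit 1:
115^1 ≡ 115 (mod 169)
115^2 ≡ 43 (mod 169)
115^3 ≡ 44 (mod 169)
115^4 ≡ 159 (mod 169)
115^6 ≡ 77 (mod 169)
115^12 ≡ 14 (mod 169)
115^13 ≡ 89 (mod 169)
115^26 ≡ 147 (mod 169)
115^39 ≡ 70 (mod 169)
115^52 ≡ 146 (mod 169)
115^78 ≡ 168 (mod 169)
115^156 ≡ 1 (mod 169) ✓
Hence ord(115) = 156.

156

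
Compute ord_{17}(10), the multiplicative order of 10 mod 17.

16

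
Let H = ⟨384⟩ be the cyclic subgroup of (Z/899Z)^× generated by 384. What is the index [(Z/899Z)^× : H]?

4

By Lagrange's theorem, ord_899(384) divides φ(899) = φ(29·31) = (29−1)·(31−1) = 28·30 = 840 = 2^3 · 3 · 5 · 7.
Divisors of 840: 1, 2, 3, 4, 5, 6, 7, 8, 10, 12, 14, 15, 20, 21, 24, 28, 30, 35, 40, 42, 56, 60, 70, 84, 105, 120, 140, 168, 210, 280, 420, 840.
Compute 384^d (mod 899) for the divisors d until we hit 1:
384^1 ≡ 384
384^2 ≡ 20
384^3 ≡ 488
384^4 ≡ 400
384^5 ≡ 770
384^6 ≡ 808
384^7 ≡ 117
384^8 ≡ 877
384^10 ≡ 459
384^12 ≡ 190
384^14 ≡ 204
384^15 ≡ 123
384^20 ≡ 315
384^21 ≡ 494
384^24 ≡ 140
384^28 ≡ 262
384^30 ≡ 745
384^35 ≡ 88
384^40 ≡ 335
384^42 ≡ 407
384^56 ≡ 320
384^60 ≡ 342
384^70 ≡ 552
384^84 ≡ 233
384^105 ≡ 30
384^120 ≡ 94
384^140 ≡ 842
384^168 ≡ 349
384^210 ≡ 1
Thus |⟨384⟩| = ord(384) = 210.
The index is φ(899) / ord(384) = 840 / 210 = 4.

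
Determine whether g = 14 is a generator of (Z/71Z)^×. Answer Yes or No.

No

φ(71) = 71 − 1 = 70 = 2 · 5 · 7.
An element g generates (Z/71Z)^× iff g^(70/q) ≢ 1 (mod 71) for each prime q ∈ {2, 5, 7}.
14^35 ≡ 70 (mod 71)  [q = 2: ≢ 1 ✓]
14^14 ≡ 5 (mod 71)  [q = 5: ≢ 1 ✓]
14^10 ≡ 1 (mod 71)  [q = 7: ≡ 1 ✗]
Since 14^10 ≡ 1, the order of 14 divides 10 < 70, so 14 is not a primitive root.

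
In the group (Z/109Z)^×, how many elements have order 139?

0

φ(109) = 109 − 1 = 108 = 2^2 · 3^3.
Since (Z/109Z)^× is cyclic of order 108, the number of elements of order d is φ(d) when d | 108 and 0 otherwise.
139 does not divide 108, so no element of (Z/109Z)^× has order 139.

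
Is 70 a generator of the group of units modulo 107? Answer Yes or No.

φ(107) = 107 − 1 = 106 = 2 · 53.
70 is a primitive root mod 107 iff 70^(φ(107)/q) ≢ 1 for every prime q | φ(107), i.e. q ∈ {2, 53}.
70^53 ≡ 106 (mod 107)  [q = 2: ≢ 1 ✓]
70^2 ≡ 85 (mod 107)  [q = 53: ≢ 1 ✓]
All checks pass, so 70 has order 106 and is a primitive root modulo 107.

Yes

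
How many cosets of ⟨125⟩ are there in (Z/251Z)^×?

10

ord(125) | φ(251) = 251 − 1 = 250 = 2 · 5^3.
Divisors of 250: 1, 2, 5, 10, 25, 50, 125, 250.
Evaluate successive powers at the divisors of 250:
125^1 ≡ 125 (mod 251)
125^2 ≡ 63 (mod 251)
125^5 ≡ 149 (mod 251)
125^10 ≡ 113 (mod 251)
125^25 ≡ 1 (mod 251) ✓
Thus |⟨125⟩| = ord(125) = 25.
[(Z/251Z)^× : ⟨125⟩] = 250/25 = 10.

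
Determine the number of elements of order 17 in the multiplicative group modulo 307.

φ(307) = 307 − 1 = 306 = 2 · 3^2 · 17.
(Z/307Z)^× is cyclic (|G| = 306); a cyclic group of order m has exactly φ(d) elements of each order d | m, and none otherwise.
17 | 306, and φ(17) = 17 − 1 = 16.

16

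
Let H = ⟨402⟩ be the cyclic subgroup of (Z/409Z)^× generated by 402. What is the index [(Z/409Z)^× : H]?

17

The order of 402 must divide φ(409) = 409 − 1 = 408 = 2^3 · 3 · 17.
Divisors of 408: 1, 2, 3, 4, 6, 8, 12, 17, 24, 34, 51, 68, 102, 136, 204, 408.
Check 402^d mod 409 for each divisor in increasing order:
402^1 ≡ 402
402^2 ≡ 49
402^3 ≡ 66
402^4 ≡ 356
402^6 ≡ 266
402^8 ≡ 355
402^12 ≡ 408
402^17 ≡ 38
402^24 ≡ 1
Thus |⟨402⟩| = ord(402) = 24.
[(Z/409Z)^× : ⟨402⟩] = 408/24 = 17.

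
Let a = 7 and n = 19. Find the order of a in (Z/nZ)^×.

3

ord(7) | φ(19) = 19 − 1 = 18 = 2 · 3^2.
Divisors of 18: 1, 2, 3, 6, 9, 18.
Check 7^d mod 19 for each divisor in increasing order:
7^1 ≡ 7
7^2 ≡ 11
7^3 ≡ 1
The smallest such exponent is 3, so the order of 7 is 3.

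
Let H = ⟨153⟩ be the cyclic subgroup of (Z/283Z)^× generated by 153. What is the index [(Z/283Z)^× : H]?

1

ord(153) | φ(283) = 283 − 1 = 282 = 2 · 3 · 47.
Divisors of 282: 1, 2, 3, 6, 47, 94, 141, 282.
Check 153^d mod 283 for each divisor in increasing order:
153^1 ≡ 153 (mod 283)
153^2 ≡ 203 (mod 283)
153^3 ≡ 212 (mod 283)
153^6 ≡ 230 (mod 283)
153^47 ≡ 239 (mod 283)
153^94 ≡ 238 (mod 283)
153^141 ≡ 282 (mod 283)
153^282 ≡ 1 (mod 283) ✓
Thus |⟨153⟩| = ord(153) = 282.
The index is φ(283) / ord(153) = 282 / 282 = 1.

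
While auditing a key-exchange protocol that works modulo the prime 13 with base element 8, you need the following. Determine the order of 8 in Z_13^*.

4

By Lagrange's theorem, ord_13(8) divides φ(13) = 13 − 1 = 12 = 2^2 · 3.
Divisors of 12: 1, 2, 3, 4, 6, 12.
Test each divisor d:
8^1 ≡ 8 (mod 13)
8^2 ≡ 12 (mod 13)
8^3 ≡ 5 (mod 13)
8^4 ≡ 1 (mod 13) ✓
Therefore the multiplicative order of 8 modulo 13 is 4.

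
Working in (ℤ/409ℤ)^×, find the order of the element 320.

34

By Lagrange's theorem, ord_409(320) divides φ(409) = 409 − 1 = 408 = 2^3 · 3 · 17.
Divisors of 408: 1, 2, 3, 4, 6, 8, 12, 17, 24, 34, 51, 68, 102, 136, 204, 408.
Test each divisor d:
320^1 ≡ 320
320^2 ≡ 150
320^3 ≡ 147
320^4 ≡ 5
320^6 ≡ 341
320^8 ≡ 25
320^12 ≡ 125
320^17 ≡ 408
320^24 ≡ 83
320^34 ≡ 1
Therefore the multiplicative order of 320 modulo 409 is 34.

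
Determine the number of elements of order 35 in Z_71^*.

φ(71) = 71 − 1 = 70 = 2 · 5 · 7.
In a cyclic group of order 70, there are φ(d) elements of order d for each divisor d of 70, and zero for non-divisors.
35 = 5 · 7 divides 70, and φ(35) = 24.

24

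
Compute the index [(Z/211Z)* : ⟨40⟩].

15

By Lagrange's theorem, ord_211(40) divides φ(211) = 211 − 1 = 210 = 2 · 3 · 5 · 7.
Divisors of 210: 1, 2, 3, 5, 6, 7, 10, 14, 15, 21, 30, 35, 42, 70, 105, 210.
Test each divisor d:
40^1 ≡ 40
40^2 ≡ 123
40^3 ≡ 67
40^5 ≡ 12
40^6 ≡ 58
40^7 ≡ 210
40^10 ≡ 144
40^14 ≡ 1
The order of 40 is 14, so the subgroup it generates has 14 elements.
Index = |(Z/211Z)^×| / |⟨40⟩| = 210 / 14 = 15.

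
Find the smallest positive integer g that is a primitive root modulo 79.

3

φ(79) = 79 − 1 = 78 = 2 · 3 · 13.
Test candidates g = 2, 3, … against the prime factors q ∈ {2, 3, 13} of φ(79): g is a generator iff g^(78/q) ≢ 1 for every such q.
g = 2: 2^39 ≡ 1 — hits 1, so not a primitive root.
g = 3: 3^39 ≡ 78; 3^26 ≡ 23; 3^6 ≡ 18 — none is 1, so 3 is a primitive root.
Hence the least primitive root of 79 is 3.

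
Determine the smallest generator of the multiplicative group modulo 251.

φ(251) = 251 − 1 = 250 = 2 · 5^3.
g is a primitive root iff g^(250/q) ≢ 1 (mod 251) for each prime q ∈ {2, 5}.
g = 2: 2^125 ≡ 250; 2^50 ≡ 1 — hits 1, so not a primitive root.
g = 3: 3^125 ≡ 1 — hits 1, so not a primitive root.
g = 4: 4^125 ≡ 1 — hits 1, so not a primitive root.
g = 5: 5^125 ≡ 1 — hits 1, so not a primitive root.
g = 6: 6^125 ≡ 250; 6^50 ≡ 219 — none is 1, so 6 is a primitive root.
The smallest primitive root modulo 251 is 6.

6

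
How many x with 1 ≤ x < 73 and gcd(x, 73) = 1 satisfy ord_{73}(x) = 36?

φ(73) = 73 − 1 = 72 = 2^3 · 3^2.
Since (Z/73Z)^× is cyclic of order 72, the number of elements of order d is φ(d) when d | 72 and 0 otherwise.
36 = 2^2 · 3^2 divides 72, and φ(36) = 12.

12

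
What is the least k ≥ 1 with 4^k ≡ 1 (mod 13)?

6

ord(4) | φ(13) = 13 − 1 = 12 = 2^2 · 3.
Divisors of 12: 1, 2, 3, 4, 6, 12.
Check 4^d mod 13 for each divisor in increasing order:
4^1 ≡ 4 (mod 13)
4^2 ≡ 3 (mod 13)
4^3 ≡ 12 (mod 13)
4^4 ≡ 9 (mod 13)
4^6 ≡ 1 (mod 13) ✓
Therefore the multiplicative order of 4 modulo 13 is 6.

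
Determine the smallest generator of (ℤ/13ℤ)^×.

2

φ(13) = 13 − 1 = 12 = 2^2 · 3.
Test candidates g = 2, 3, … against the prime factors q ∈ {2, 3} of φ(13): g is a generator iff g^(12/q) ≢ 1 for every such q.
g = 2: 2^6 ≡ 12; 2^4 ≡ 3 — none is 1, so 2 is a primitive root.
The smallest primitive root modulo 13 is 2.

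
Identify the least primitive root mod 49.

φ(49) = φ(7^2) = 7·(7−1) = 42 = 2 · 3 · 7.
g is a primitive root iff g^(42/q) ≢ 1 (mod 49) for each prime q ∈ {2, 3, 7}.
g = 2: 2^21 ≡ 1 — hits 1, so not a primitive root.
g = 3: 3^21 ≡ 48; 3^14 ≡ 30; 3^6 ≡ 43 — none is 1, so 3 is a primitive root.
So 3 is the smallest generator of (Z/49Z)^×.

3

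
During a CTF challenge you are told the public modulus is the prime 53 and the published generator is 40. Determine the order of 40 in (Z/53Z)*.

26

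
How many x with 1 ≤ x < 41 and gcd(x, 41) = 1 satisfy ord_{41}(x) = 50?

0

φ(41) = 41 − 1 = 40 = 2^3 · 5.
In a cyclic group of order 40, there are φ(d) elements of order d for each divisor d of 40, and zero for non-divisors.
50 does not divide 40, so no element of (Z/41Z)^× has order 50.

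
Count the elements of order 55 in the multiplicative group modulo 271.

φ(271) = 271 − 1 = 270 = 2 · 3^3 · 5.
In a cyclic group of order 270, there are φ(d) elements of order d for each divisor d of 270, and zero for non-divisors.
Here 270 is not a multiple of 55, so there are no elements of order 55.

0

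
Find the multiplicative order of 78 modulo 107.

By Lagrange's theorem, ord_107(78) divides φ(107) = 107 − 1 = 106 = 2 · 53.
Divisors of 106: 1, 2, 53, 106.
Evaluate successive powers at the divisors of 106:
78^1 ≡ 78
78^2 ≡ 92
78^53 ≡ 106
78^106 ≡ 1
Hence ord(78) = 106.

106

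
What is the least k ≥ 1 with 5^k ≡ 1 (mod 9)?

6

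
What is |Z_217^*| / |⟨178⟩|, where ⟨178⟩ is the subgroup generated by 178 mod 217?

6

Since 178 ∈ (Z/217Z)^×, its order divides φ(217) = φ(7·31) = (7−1)·(31−1) = 6·30 = 180 = 2^2 · 3^2 · 5.
Divisors of 180: 1, 2, 3, 4, 5, 6, 9, 10, 12, 15, 18, 20, 30, 36, 45, 60, 90, 180.
Test each divisor d:
178^1 ≡ 178 (mod 217)
178^2 ≡ 2 (mod 217)
178^3 ≡ 139 (mod 217)
178^4 ≡ 4 (mod 217)
178^5 ≡ 61 (mod 217)
178^6 ≡ 8 (mod 217)
178^9 ≡ 27 (mod 217)
178^10 ≡ 32 (mod 217)
178^12 ≡ 64 (mod 217)
178^15 ≡ 216 (mod 217)
178^18 ≡ 78 (mod 217)
178^20 ≡ 156 (mod 217)
178^30 ≡ 1 (mod 217) ✓
So ord_217(178) = 30, hence |⟨178⟩| = 30.
The index is φ(217) / ord(178) = 180 / 30 = 6.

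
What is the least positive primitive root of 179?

φ(179) = 179 − 1 = 178 = 2 · 89.
Test candidates g = 2, 3, … against the prime factors q ∈ {2, 89} of φ(179): g is a generator iff g^(178/q) ≢ 1 for every such q.
g = 2: 2^89 ≡ 178; 2^2 ≡ 4 — none is 1, so 2 is a primitive root.
Hence the least primitive root of 179 is 2.

2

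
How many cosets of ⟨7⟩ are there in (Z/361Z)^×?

The order of 7 must divide φ(361) = φ(19^2) = 19·(19−1) = 342 = 2 · 3^2 · 19.
Divisors of 342: 1, 2, 3, 6, 9, 18, 19, 38, 57, 114, 171, 342.
Test each divisor d:
7^1 ≡ 7
7^2 ≡ 49
7^3 ≡ 343
7^6 ≡ 324
7^9 ≡ 305
7^18 ≡ 248
7^19 ≡ 292
7^38 ≡ 68
7^57 ≡ 1
Thus |⟨7⟩| = ord(7) = 57.
The index is φ(361) / ord(7) = 342 / 57 = 6.

6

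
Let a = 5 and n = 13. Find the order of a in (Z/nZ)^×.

4

ord(5) | φ(13) = 13 − 1 = 12 = 2^2 · 3.
Divisors of 12: 1, 2, 3, 4, 6, 12.
Compute 5^d (mod 13) for the divisors d until we hit 1:
5^1 ≡ 5 (mod 13)
5^2 ≡ 12 (mod 13)
5^3 ≡ 8 (mod 13)
5^4 ≡ 1 (mod 13) ✓
The smallest such exponent is 4, so the order of 5 is 4.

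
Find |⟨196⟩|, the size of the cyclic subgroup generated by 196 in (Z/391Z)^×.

The order of 196 must divide φ(391) = φ(17·23) = (17−1)·(23−1) = 16·22 = 352 = 2^5 · 11.
Divisors of 352: 1, 2, 4, 8, 11, 16, 22, 32, 44, 88, 176, 352.
Check 196^d mod 391 for each divisor in increasing order:
196^1 ≡ 196
196^2 ≡ 98
196^4 ≡ 220
196^8 ≡ 307
196^11 ≡ 185
196^16 ≡ 18
196^22 ≡ 208
196^32 ≡ 324
196^44 ≡ 254
196^88 ≡ 1
The smallest such exponent is 88, so the order of 196 is 88.

88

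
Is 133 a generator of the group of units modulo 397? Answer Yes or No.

Yes

φ(397) = 397 − 1 = 396 = 2^2 · 3^2 · 11.
An element g generates (Z/397Z)^× iff g^(396/q) ≢ 1 (mod 397) for each prime q ∈ {2, 3, 11}.
133^198 ≡ 396 (mod 397)  [q = 2: ≢ 1 ✓]
133^132 ≡ 362 (mod 397)  [q = 3: ≢ 1 ✓]
133^36 ≡ 273 (mod 397)  [q = 11: ≢ 1 ✓]
Every test exponent gives a nontrivial residue, hence 133 generates the full group.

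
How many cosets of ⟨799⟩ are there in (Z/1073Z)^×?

4

ord(799) | φ(1073) = φ(29·37) = (29−1)·(37−1) = 28·36 = 1008 = 2^4 · 3^2 · 7.
Divisors of 1008: 1, 2, 3, 4, 6, 7, 8, 9, 12, 14, 16, 18, 21, 24, 28, 36, 42, 48, 56, 63, 72, 84, 112, 126, 144, 168, 252, 336, 504, 1008.
Compute 799^d (mod 1073) for the divisors d until we hit 1:
799^1 ≡ 799 (mod 1073)
799^2 ≡ 1039 (mod 1073)
799^3 ≡ 732 (mod 1073)
799^4 ≡ 83 (mod 1073)
799^6 ≡ 397 (mod 1073)
799^7 ≡ 668 (mod 1073)
799^8 ≡ 451 (mod 1073)
799^9 ≡ 894 (mod 1073)
799^12 ≡ 951 (mod 1073)
799^14 ≡ 929 (mod 1073)
799^16 ≡ 604 (mod 1073)
799^18 ≡ 924 (mod 1073)
799^21 ≡ 378 (mod 1073)
799^24 ≡ 935 (mod 1073)
799^28 ≡ 349 (mod 1073)
799^36 ≡ 741 (mod 1073)
799^42 ≡ 175 (mod 1073)
799^48 ≡ 803 (mod 1073)
799^56 ≡ 552 (mod 1073)
799^63 ≡ 697 (mod 1073)
799^72 ≡ 778 (mod 1073)
799^84 ≡ 581 (mod 1073)
799^112 ≡ 1045 (mod 1073)
799^126 ≡ 813 (mod 1073)
799^144 ≡ 112 (mod 1073)
799^168 ≡ 639 (mod 1073)
799^252 ≡ 1 (mod 1073) ✓
The order of 799 is 252, so the subgroup it generates has 252 elements.
[(Z/1073Z)^× : ⟨799⟩] = 1008/252 = 4.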